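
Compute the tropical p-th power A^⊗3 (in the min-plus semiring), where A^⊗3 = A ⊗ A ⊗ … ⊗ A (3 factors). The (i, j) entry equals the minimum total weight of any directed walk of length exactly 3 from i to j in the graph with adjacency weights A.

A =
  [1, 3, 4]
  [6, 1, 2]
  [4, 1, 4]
A^⊗3 =
  [3, 5, 6]
  [7, 3, 4]
  [6, 3, 4]

Each entry (A^⊗3)_ij equals the minimum over all length-3 walks i = v_0 → v_1 → … → v_3 = j of Σ_t A[v_t][v_{t+1}]. For example, for (i, j) = (0, 2) we minimise over 9 possible intermediate vertex sequences; the minimum is 6, attained along the walk 0 → 0 → 0 → 2.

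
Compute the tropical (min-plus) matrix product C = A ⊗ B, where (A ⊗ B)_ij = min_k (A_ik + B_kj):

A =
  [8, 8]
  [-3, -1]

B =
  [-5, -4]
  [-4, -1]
A ⊗ B =
  [3, 4]
  [-8, -7]

Apply the min-plus product entry-by-entry:
  C[0][0] = min over k of (A[0][0] + B[0][0] = 8 + -5 = 3, A[0][1] + B[1][0] = 8 + -4 = 4) = 3 (attained at k = 0)
  C[0][1] = min over k of (A[0][0] + B[0][1] = 8 + -4 = 4, A[0][1] + B[1][1] = 8 + -1 = 7) = 4 (attained at k = 0)
  C[1][0] = min over k of (A[1][0] + B[0][0] = -3 + -5 = -8, A[1][1] + B[1][0] = -1 + -4 = -5) = -8 (attained at k = 0)
  C[1][1] = min over k of (A[1][0] + B[0][1] = -3 + -4 = -7, A[1][1] + B[1][1] = -1 + -1 = -2) = -7 (attained at k = 0)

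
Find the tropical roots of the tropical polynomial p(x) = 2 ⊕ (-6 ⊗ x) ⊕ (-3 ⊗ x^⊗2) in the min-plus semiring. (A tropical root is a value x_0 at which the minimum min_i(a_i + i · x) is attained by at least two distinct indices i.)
Roots: {-3, 8}

Each tropical root is a break point of the lower envelope of the lines y = a_i + i · x (there are 3 lines, with slopes 0, 1, ..., 2). Only the lines that attain the minimum somewhere contribute to roots; other lines are dominated. Here the surviving (envelope) indices are i = 2, i = 1, i = 0.
Intersections between consecutive envelope lines give the roots: for adjacent envelope indices i < j the intersection is x = (a_i − a_j) / (j − i). Reading off the sorted break points: {-3, 8}.
Verification: at each break x_0, at least two indices attain the minimum of min_i(a_i + i · x_0).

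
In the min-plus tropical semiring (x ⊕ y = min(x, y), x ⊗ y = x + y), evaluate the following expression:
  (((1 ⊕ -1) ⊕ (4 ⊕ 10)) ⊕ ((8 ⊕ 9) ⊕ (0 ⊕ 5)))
(((1 ⊕ -1) ⊕ (4 ⊕ 10)) ⊕ ((8 ⊕ 9) ⊕ (0 ⊕ 5))) = -1

Expand innermost to outermost. Recall ⊕ takes the minimum of its arguments and ⊗ takes their sum. Working out the expression (((1 ⊕ -1) ⊕ (4 ⊕ 10)) ⊕ ((8 ⊕ 9) ⊕ (0 ⊕ 5))) gives -1.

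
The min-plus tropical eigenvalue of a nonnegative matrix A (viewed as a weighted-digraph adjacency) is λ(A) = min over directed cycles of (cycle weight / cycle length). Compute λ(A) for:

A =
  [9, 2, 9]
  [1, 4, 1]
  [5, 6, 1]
λ(A) = 1

Enumerate directed cycles and compute their means (weight / length). Sample:
  cycle 0 → 0: weight = 9, length = 1, mean = 9/1 ≈ 9.000
  cycle 1 → 1: weight = 4, length = 1, mean = 4/1 ≈ 4.000
  cycle 2 → 2: weight = 1, length = 1, mean = 1/1 ≈ 1.000
  cycle 0 → 1 → 0: weight = 3, length = 2, mean = 3/2 ≈ 1.500
  cycle 0 → 2 → 0: weight = 14, length = 2, mean = 14/2 ≈ 7.000
  cycle 1 → 0 → 1: weight = 3, length = 2, mean = 3/2 ≈ 1.500
Minimum mean = 1.000, attained e.g. along the cycle 2 → 2 with weight 1 and length 1. So λ(A) = 1/1 = 1.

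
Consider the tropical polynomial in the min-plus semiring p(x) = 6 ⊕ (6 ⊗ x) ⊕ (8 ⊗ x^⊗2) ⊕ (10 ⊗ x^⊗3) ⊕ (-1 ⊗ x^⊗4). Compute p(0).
p(0) = -1

A tropical monomial a ⊗ x^⊗i evaluates to a + i · x. Evaluating each term at x = 0:
  Term 0 contributes 6 + 0 · 0 = 6
  Term 1 contributes 6 + 1 · 0 = 6
  Term 2 contributes 8 + 2 · 0 = 8
  Term 3 contributes 10 + 3 · 0 = 10
  Term 4 contributes -1 + 4 · 0 = -1
p(0) = ⊕ of these = min[6, 6, 8, 10, -1] = -1.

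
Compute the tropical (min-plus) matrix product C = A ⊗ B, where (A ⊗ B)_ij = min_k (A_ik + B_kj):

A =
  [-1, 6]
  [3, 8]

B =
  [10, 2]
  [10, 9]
A ⊗ B =
  [9, 1]
  [13, 5]

Apply the min-plus product entry-by-entry:
  C[0][0] = min over k of (A[0][0] + B[0][0] = -1 + 10 = 9, A[0][1] + B[1][0] = 6 + 10 = 16) = 9 (attained at k = 0)
  C[0][1] = min over k of (A[0][0] + B[0][1] = -1 + 2 = 1, A[0][1] + B[1][1] = 6 + 9 = 15) = 1 (attained at k = 0)
  C[1][0] = min over k of (A[1][0] + B[0][0] = 3 + 10 = 13, A[1][1] + B[1][0] = 8 + 10 = 18) = 13 (attained at k = 0)
  C[1][1] = min over k of (A[1][0] + B[0][1] = 3 + 2 = 5, A[1][1] + B[1][1] = 8 + 9 = 17) = 5 (attained at k = 0)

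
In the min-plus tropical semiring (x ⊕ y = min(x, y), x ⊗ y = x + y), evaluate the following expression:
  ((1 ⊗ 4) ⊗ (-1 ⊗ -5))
((1 ⊗ 4) ⊗ (-1 ⊗ -5)) = -1

Expand innermost to outermost. Recall ⊕ takes the minimum of its arguments and ⊗ takes their sum. Working out the expression ((1 ⊗ 4) ⊗ (-1 ⊗ -5)) gives -1.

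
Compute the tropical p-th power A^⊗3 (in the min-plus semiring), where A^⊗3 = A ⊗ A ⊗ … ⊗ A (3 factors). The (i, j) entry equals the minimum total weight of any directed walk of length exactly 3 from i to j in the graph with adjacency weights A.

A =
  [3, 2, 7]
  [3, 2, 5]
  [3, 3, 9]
A^⊗3 =
  [7, 6, 9]
  [7, 6, 9]
  [8, 7, 10]

Each entry (A^⊗3)_ij equals the minimum over all length-3 walks i = v_0 → v_1 → … → v_3 = j of Σ_t A[v_t][v_{t+1}]. For example, for (i, j) = (0, 2) we minimise over 9 possible intermediate vertex sequences; the minimum is 9, attained along the walk 0 → 1 → 1 → 2.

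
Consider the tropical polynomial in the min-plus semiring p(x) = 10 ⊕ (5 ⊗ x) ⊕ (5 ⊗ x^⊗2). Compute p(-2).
p(-2) = 1

A tropical monomial a ⊗ x^⊗i evaluates to a + i · x. Evaluating each term at x = -2:
  Term 0 contributes 10 + 0 · -2 = 10
  Term 1 contributes 5 + 1 · -2 = 3
  Term 2 contributes 5 + 2 · -2 = 1
p(-2) = ⊕ of these = min[10, 3, 1] = 1.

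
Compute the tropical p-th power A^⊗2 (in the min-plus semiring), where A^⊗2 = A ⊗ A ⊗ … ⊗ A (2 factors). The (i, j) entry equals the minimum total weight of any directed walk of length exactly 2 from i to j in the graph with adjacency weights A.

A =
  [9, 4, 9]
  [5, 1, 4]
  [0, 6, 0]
A^⊗2 =
  [9, 5, 8]
  [4, 2, 4]
  [0, 4, 0]

Each entry (A^⊗2)_ij equals the minimum over all length-2 walks i = v_0 → v_1 → … → v_2 = j of Σ_t A[v_t][v_{t+1}]. For example, for (i, j) = (0, 2) we minimise over 3 possible intermediate vertex sequences; the minimum is 8, attained along the walk 0 → 1 → 2.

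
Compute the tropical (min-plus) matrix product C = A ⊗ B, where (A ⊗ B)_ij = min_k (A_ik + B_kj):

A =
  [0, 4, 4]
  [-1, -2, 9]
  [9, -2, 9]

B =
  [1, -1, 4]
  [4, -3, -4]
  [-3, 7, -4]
A ⊗ B =
  [1, -1, 0]
  [0, -5, -6]
  [2, -5, -6]

Apply the min-plus product entry-by-entry:
  C[0][0] = min over k of (A[0][0] + B[0][0] = 0 + 1 = 1, A[0][1] + B[1][0] = 4 + 4 = 8, A[0][2] + B[2][0] = 4 + -3 = 1) = 1 (attained at k = 0)
  C[0][1] = min over k of (A[0][0] + B[0][1] = 0 + -1 = -1, A[0][1] + B[1][1] = 4 + -3 = 1, A[0][2] + B[2][1] = 4 + 7 = 11) = -1 (attained at k = 0)
  C[0][2] = min over k of (A[0][0] + B[0][2] = 0 + 4 = 4, A[0][1] + B[1][2] = 4 + -4 = 0, A[0][2] + B[2][2] = 4 + -4 = 0) = 0 (attained at k = 1)
  C[1][0] = min over k of (A[1][0] + B[0][0] = -1 + 1 = 0, A[1][1] + B[1][0] = -2 + 4 = 2, A[1][2] + B[2][0] = 9 + -3 = 6) = 0 (attained at k = 0)
  C[1][1] = min over k of (A[1][0] + B[0][1] = -1 + -1 = -2, A[1][1] + B[1][1] = -2 + -3 = -5, A[1][2] + B[2][1] = 9 + 7 = 16) = -5 (attained at k = 1)
  C[1][2] = min over k of (A[1][0] + B[0][2] = -1 + 4 = 3, A[1][1] + B[1][2] = -2 + -4 = -6, A[1][2] + B[2][2] = 9 + -4 = 5) = -6 (attained at k = 1)
  C[2][0] = min over k of (A[2][0] + B[0][0] = 9 + 1 = 10, A[2][1] + B[1][0] = -2 + 4 = 2, A[2][2] + B[2][0] = 9 + -3 = 6) = 2 (attained at k = 1)
  C[2][1] = min over k of (A[2][0] + B[0][1] = 9 + -1 = 8, A[2][1] + B[1][1] = -2 + -3 = -5, A[2][2] + B[2][1] = 9 + 7 = 16) = -5 (attained at k = 1)
  C[2][2] = min over k of (A[2][0] + B[0][2] = 9 + 4 = 13, A[2][1] + B[1][2] = -2 + -4 = -6, A[2][2] + B[2][2] = 9 + -4 = 5) = -6 (attained at k = 1)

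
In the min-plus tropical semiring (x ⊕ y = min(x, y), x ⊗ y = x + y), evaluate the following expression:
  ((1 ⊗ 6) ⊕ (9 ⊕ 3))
((1 ⊗ 6) ⊕ (9 ⊕ 3)) = 3

Expand innermost to outermost. Recall ⊕ takes the minimum of its arguments and ⊗ takes their sum. Working out the expression ((1 ⊗ 6) ⊕ (9 ⊕ 3)) gives 3.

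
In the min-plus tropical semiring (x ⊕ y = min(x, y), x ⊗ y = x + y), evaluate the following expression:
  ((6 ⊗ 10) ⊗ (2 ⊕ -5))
((6 ⊗ 10) ⊗ (2 ⊕ -5)) = 11

Expand innermost to outermost. Recall ⊕ takes the minimum of its arguments and ⊗ takes their sum. Working out the expression ((6 ⊗ 10) ⊗ (2 ⊕ -5)) gives 11.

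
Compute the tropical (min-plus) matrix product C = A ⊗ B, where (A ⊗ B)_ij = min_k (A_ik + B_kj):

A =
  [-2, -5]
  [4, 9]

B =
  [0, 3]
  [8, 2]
A ⊗ B =
  [-2, -3]
  [4, 7]

Apply the min-plus product entry-by-entry:
  C[0][0] = min over k of (A[0][0] + B[0][0] = -2 + 0 = -2, A[0][1] + B[1][0] = -5 + 8 = 3) = -2 (attained at k = 0)
  C[0][1] = min over k of (A[0][0] + B[0][1] = -2 + 3 = 1, A[0][1] + B[1][1] = -5 + 2 = -3) = -3 (attained at k = 1)
  C[1][0] = min over k of (A[1][0] + B[0][0] = 4 + 0 = 4, A[1][1] + B[1][0] = 9 + 8 = 17) = 4 (attained at k = 0)
  C[1][1] = min over k of (A[1][0] + B[0][1] = 4 + 3 = 7, A[1][1] + B[1][1] = 9 + 2 = 11) = 7 (attained at k = 0)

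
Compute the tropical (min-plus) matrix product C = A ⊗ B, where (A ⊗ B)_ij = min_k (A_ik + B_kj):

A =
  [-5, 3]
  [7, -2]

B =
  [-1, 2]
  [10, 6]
A ⊗ B =
  [-6, -3]
  [6, 4]

Apply the min-plus product entry-by-entry:
  C[0][0] = min over k of (A[0][0] + B[0][0] = -5 + -1 = -6, A[0][1] + B[1][0] = 3 + 10 = 13) = -6 (attained at k = 0)
  C[0][1] = min over k of (A[0][0] + B[0][1] = -5 + 2 = -3, A[0][1] + B[1][1] = 3 + 6 = 9) = -3 (attained at k = 0)
  C[1][0] = min over k of (A[1][0] + B[0][0] = 7 + -1 = 6, A[1][1] + B[1][0] = -2 + 10 = 8) = 6 (attained at k = 0)
  C[1][1] = min over k of (A[1][0] + B[0][1] = 7 + 2 = 9, A[1][1] + B[1][1] = -2 + 6 = 4) = 4 (attained at k = 1)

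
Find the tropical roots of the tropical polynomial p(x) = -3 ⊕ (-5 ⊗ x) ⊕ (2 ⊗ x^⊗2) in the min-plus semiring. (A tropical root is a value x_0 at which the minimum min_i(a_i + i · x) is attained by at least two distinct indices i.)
Roots: {-7, 2}

Each tropical root is a break point of the lower envelope of the lines y = a_i + i · x (there are 3 lines, with slopes 0, 1, ..., 2). Only the lines that attain the minimum somewhere contribute to roots; other lines are dominated. Here the surviving (envelope) indices are i = 2, i = 1, i = 0.
Intersections between consecutive envelope lines give the roots: for adjacent envelope indices i < j the intersection is x = (a_i − a_j) / (j − i). Reading off the sorted break points: {-7, 2}.
Verification: at each break x_0, at least two indices attain the minimum of min_i(a_i + i · x_0).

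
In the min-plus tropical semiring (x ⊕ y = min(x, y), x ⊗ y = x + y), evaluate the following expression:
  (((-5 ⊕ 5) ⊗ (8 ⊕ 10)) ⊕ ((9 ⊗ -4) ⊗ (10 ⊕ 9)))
(((-5 ⊕ 5) ⊗ (8 ⊕ 10)) ⊕ ((9 ⊗ -4) ⊗ (10 ⊕ 9))) = 3

Expand innermost to outermost. Recall ⊕ takes the minimum of its arguments and ⊗ takes their sum. Working out the expression (((-5 ⊕ 5) ⊗ (8 ⊕ 10)) ⊕ ((9 ⊗ -4) ⊗ (10 ⊕ 9))) gives 3.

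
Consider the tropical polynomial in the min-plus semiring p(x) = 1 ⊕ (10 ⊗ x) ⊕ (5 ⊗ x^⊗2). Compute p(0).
p(0) = 1

A tropical monomial a ⊗ x^⊗i evaluates to a + i · x. Evaluating each term at x = 0:
  Term 0 contributes 1 + 0 · 0 = 1
  Term 1 contributes 10 + 1 · 0 = 10
  Term 2 contributes 5 + 2 · 0 = 5
p(0) = ⊕ of these = min[1, 10, 5] = 1.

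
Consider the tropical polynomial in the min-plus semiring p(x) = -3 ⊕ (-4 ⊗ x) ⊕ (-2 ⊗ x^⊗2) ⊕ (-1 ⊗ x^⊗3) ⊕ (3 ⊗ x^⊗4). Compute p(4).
p(4) = -3

A tropical monomial a ⊗ x^⊗i evaluates to a + i · x. Evaluating each term at x = 4:
  Term 0 contributes -3 + 0 · 4 = -3
  Term 1 contributes -4 + 1 · 4 = 0
  Term 2 contributes -2 + 2 · 4 = 6
  Term 3 contributes -1 + 3 · 4 = 11
  Term 4 contributes 3 + 4 · 4 = 19
p(4) = ⊕ of these = min[-3, 0, 6, 11, 19] = -3.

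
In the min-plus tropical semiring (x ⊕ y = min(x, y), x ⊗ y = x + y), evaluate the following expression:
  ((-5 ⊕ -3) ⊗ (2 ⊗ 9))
((-5 ⊕ -3) ⊗ (2 ⊗ 9)) = 6

Expand innermost to outermost. Recall ⊕ takes the minimum of its arguments and ⊗ takes their sum. Working out the expression ((-5 ⊕ -3) ⊗ (2 ⊗ 9)) gives 6.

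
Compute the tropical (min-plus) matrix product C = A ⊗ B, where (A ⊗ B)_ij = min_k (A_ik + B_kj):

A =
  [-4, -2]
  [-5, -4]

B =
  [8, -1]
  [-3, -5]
A ⊗ B =
  [-5, -7]
  [-7, -9]

Apply the min-plus product entry-by-entry:
  C[0][0] = min over k of (A[0][0] + B[0][0] = -4 + 8 = 4, A[0][1] + B[1][0] = -2 + -3 = -5) = -5 (attained at k = 1)
  C[0][1] = min over k of (A[0][0] + B[0][1] = -4 + -1 = -5, A[0][1] + B[1][1] = -2 + -5 = -7) = -7 (attained at k = 1)
  C[1][0] = min over k of (A[1][0] + B[0][0] = -5 + 8 = 3, A[1][1] + B[1][0] = -4 + -3 = -7) = -7 (attained at k = 1)
  C[1][1] = min over k of (A[1][0] + B[0][1] = -5 + -1 = -6, A[1][1] + B[1][1] = -4 + -5 = -9) = -9 (attained at k = 1)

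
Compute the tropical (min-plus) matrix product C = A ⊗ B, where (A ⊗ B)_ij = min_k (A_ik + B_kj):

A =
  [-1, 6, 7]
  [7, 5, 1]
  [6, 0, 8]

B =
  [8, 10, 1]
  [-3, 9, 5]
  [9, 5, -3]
A ⊗ B =
  [3, 9, 0]
  [2, 6, -2]
  [-3, 9, 5]

Apply the min-plus product entry-by-entry:
  C[0][0] = min over k of (A[0][0] + B[0][0] = -1 + 8 = 7, A[0][1] + B[1][0] = 6 + -3 = 3, A[0][2] + B[2][0] = 7 + 9 = 16) = 3 (attained at k = 1)
  C[0][1] = min over k of (A[0][0] + B[0][1] = -1 + 10 = 9, A[0][1] + B[1][1] = 6 + 9 = 15, A[0][2] + B[2][1] = 7 + 5 = 12) = 9 (attained at k = 0)
  C[0][2] = min over k of (A[0][0] + B[0][2] = -1 + 1 = 0, A[0][1] + B[1][2] = 6 + 5 = 11, A[0][2] + B[2][2] = 7 + -3 = 4) = 0 (attained at k = 0)
  C[1][0] = min over k of (A[1][0] + B[0][0] = 7 + 8 = 15, A[1][1] + B[1][0] = 5 + -3 = 2, A[1][2] + B[2][0] = 1 + 9 = 10) = 2 (attained at k = 1)
  C[1][1] = min over k of (A[1][0] + B[0][1] = 7 + 10 = 17, A[1][1] + B[1][1] = 5 + 9 = 14, A[1][2] + B[2][1] = 1 + 5 = 6) = 6 (attained at k = 2)
  C[1][2] = min over k of (A[1][0] + B[0][2] = 7 + 1 = 8, A[1][1] + B[1][2] = 5 + 5 = 10, A[1][2] + B[2][2] = 1 + -3 = -2) = -2 (attained at k = 2)
  C[2][0] = min over k of (A[2][0] + B[0][0] = 6 + 8 = 14, A[2][1] + B[1][0] = 0 + -3 = -3, A[2][2] + B[2][0] = 8 + 9 = 17) = -3 (attained at k = 1)
  C[2][1] = min over k of (A[2][0] + B[0][1] = 6 + 10 = 16, A[2][1] + B[1][1] = 0 + 9 = 9, A[2][2] + B[2][1] = 8 + 5 = 13) = 9 (attained at k = 1)
  C[2][2] = min over k of (A[2][0] + B[0][2] = 6 + 1 = 7, A[2][1] + B[1][2] = 0 + 5 = 5, A[2][2] + B[2][2] = 8 + -3 = 5) = 5 (attained at k = 1)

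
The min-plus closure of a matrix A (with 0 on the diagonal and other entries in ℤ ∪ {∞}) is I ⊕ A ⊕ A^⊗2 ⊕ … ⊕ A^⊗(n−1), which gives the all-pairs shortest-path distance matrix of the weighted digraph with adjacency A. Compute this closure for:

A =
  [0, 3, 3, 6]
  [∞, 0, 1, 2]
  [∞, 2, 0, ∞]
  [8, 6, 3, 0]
Closure =
  [0, 3, 3, 5]
  [10, 0, 1, 2]
  [12, 2, 0, 4]
  [8, 5, 3, 0]

This is the Floyd-Warshall all-pairs shortest-path computation. For each intermediate vertex k = 0, 1, …, 3, update dist[i][j] ← min(dist[i][j], dist[i][k] + dist[k][j]). The final matrix gives, for each (i, j), the minimum total weight of any directed path from i to j (possibly empty when i = j).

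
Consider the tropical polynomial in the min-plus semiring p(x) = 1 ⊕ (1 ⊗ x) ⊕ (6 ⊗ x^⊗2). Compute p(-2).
p(-2) = -1

A tropical monomial a ⊗ x^⊗i evaluates to a + i · x. Evaluating each term at x = -2:
  Term 0 contributes 1 + 0 · -2 = 1
  Term 1 contributes 1 + 1 · -2 = -1
  Term 2 contributes 6 + 2 · -2 = 2
p(-2) = ⊕ of these = min[1, -1, 2] = -1.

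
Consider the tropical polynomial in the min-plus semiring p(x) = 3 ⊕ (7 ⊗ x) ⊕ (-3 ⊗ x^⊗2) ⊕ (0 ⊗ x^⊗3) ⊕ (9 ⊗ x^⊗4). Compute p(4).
p(4) = 3

A tropical monomial a ⊗ x^⊗i evaluates to a + i · x. Evaluating each term at x = 4:
  Term 0 contributes 3 + 0 · 4 = 3
  Term 1 contributes 7 + 1 · 4 = 11
  Term 2 contributes -3 + 2 · 4 = 5
  Term 3 contributes 0 + 3 · 4 = 12
  Term 4 contributes 9 + 4 · 4 = 25
p(4) = ⊕ of these = min[3, 11, 5, 12, 25] = 3.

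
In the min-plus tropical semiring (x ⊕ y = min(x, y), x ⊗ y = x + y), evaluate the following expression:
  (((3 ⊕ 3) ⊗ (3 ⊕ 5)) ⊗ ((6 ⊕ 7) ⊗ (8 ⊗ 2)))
(((3 ⊕ 3) ⊗ (3 ⊕ 5)) ⊗ ((6 ⊕ 7) ⊗ (8 ⊗ 2))) = 22

Expand innermost to outermost. Recall ⊕ takes the minimum of its arguments and ⊗ takes their sum. Working out the expression (((3 ⊕ 3) ⊗ (3 ⊕ 5)) ⊗ ((6 ⊕ 7) ⊗ (8 ⊗ 2))) gives 22.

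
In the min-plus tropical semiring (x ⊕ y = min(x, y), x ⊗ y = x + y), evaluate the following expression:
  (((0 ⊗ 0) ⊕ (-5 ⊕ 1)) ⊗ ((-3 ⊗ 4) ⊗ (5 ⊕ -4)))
(((0 ⊗ 0) ⊕ (-5 ⊕ 1)) ⊗ ((-3 ⊗ 4) ⊗ (5 ⊕ -4))) = -8

Expand innermost to outermost. Recall ⊕ takes the minimum of its arguments and ⊗ takes their sum. Working out the expression (((0 ⊗ 0) ⊕ (-5 ⊕ 1)) ⊗ ((-3 ⊗ 4) ⊗ (5 ⊕ -4))) gives -8.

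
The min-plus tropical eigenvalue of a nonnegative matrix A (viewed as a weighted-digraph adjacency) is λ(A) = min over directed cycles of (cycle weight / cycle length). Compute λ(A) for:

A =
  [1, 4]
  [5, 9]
λ(A) = 1

Enumerate directed cycles and compute their means (weight / length). Sample:
  cycle 0 → 0: weight = 1, length = 1, mean = 1/1 ≈ 1.000
  cycle 1 → 1: weight = 9, length = 1, mean = 9/1 ≈ 9.000
  cycle 0 → 1 → 0: weight = 9, length = 2, mean = 9/2 ≈ 4.500
  cycle 1 → 0 → 1: weight = 9, length = 2, mean = 9/2 ≈ 4.500
Minimum mean = 1.000, attained e.g. along the cycle 0 → 0 with weight 1 and length 1. So λ(A) = 1/1 = 1.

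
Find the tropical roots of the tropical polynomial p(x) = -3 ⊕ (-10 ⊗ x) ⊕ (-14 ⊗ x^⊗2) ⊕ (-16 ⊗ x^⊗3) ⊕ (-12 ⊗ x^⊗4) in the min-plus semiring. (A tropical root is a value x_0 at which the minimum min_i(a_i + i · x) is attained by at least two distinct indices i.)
Roots: {-4, 2, 4, 7}

Each tropical root is a break point of the lower envelope of the lines y = a_i + i · x (there are 5 lines, with slopes 0, 1, ..., 4). Only the lines that attain the minimum somewhere contribute to roots; other lines are dominated. Here the surviving (envelope) indices are i = 4, i = 3, i = 2, i = 1, i = 0.
Intersections between consecutive envelope lines give the roots: for adjacent envelope indices i < j the intersection is x = (a_i − a_j) / (j − i). Reading off the sorted break points: {-4, 2, 4, 7}.
Verification: at each break x_0, at least two indices attain the minimum of min_i(a_i + i · x_0).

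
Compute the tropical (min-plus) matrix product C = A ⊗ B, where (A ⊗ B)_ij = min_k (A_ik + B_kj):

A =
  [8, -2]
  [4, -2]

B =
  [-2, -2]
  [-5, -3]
A ⊗ B =
  [-7, -5]
  [-7, -5]

Apply the min-plus product entry-by-entry:
  C[0][0] = min over k of (A[0][0] + B[0][0] = 8 + -2 = 6, A[0][1] + B[1][0] = -2 + -5 = -7) = -7 (attained at k = 1)
  C[0][1] = min over k of (A[0][0] + B[0][1] = 8 + -2 = 6, A[0][1] + B[1][1] = -2 + -3 = -5) = -5 (attained at k = 1)
  C[1][0] = min over k of (A[1][0] + B[0][0] = 4 + -2 = 2, A[1][1] + B[1][0] = -2 + -5 = -7) = -7 (attained at k = 1)
  C[1][1] = min over k of (A[1][0] + B[0][1] = 4 + -2 = 2, A[1][1] + B[1][1] = -2 + -3 = -5) = -5 (attained at k = 1)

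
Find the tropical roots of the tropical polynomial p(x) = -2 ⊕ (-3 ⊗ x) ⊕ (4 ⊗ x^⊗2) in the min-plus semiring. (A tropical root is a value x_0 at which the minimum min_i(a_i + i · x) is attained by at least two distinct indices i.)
Roots: {-7, 1}

Each tropical root is a break point of the lower envelope of the lines y = a_i + i · x (there are 3 lines, with slopes 0, 1, ..., 2). Only the lines that attain the minimum somewhere contribute to roots; other lines are dominated. Here the surviving (envelope) indices are i = 2, i = 1, i = 0.
Intersections between consecutive envelope lines give the roots: for adjacent envelope indices i < j the intersection is x = (a_i − a_j) / (j − i). Reading off the sorted break points: {-7, 1}.
Verification: at each break x_0, at least two indices attain the minimum of min_i(a_i + i · x_0).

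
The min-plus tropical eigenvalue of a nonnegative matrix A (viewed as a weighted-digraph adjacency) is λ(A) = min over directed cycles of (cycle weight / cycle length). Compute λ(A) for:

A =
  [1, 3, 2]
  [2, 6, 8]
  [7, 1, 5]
λ(A) = 1

Enumerate directed cycles and compute their means (weight / length). Sample:
  cycle 0 → 0: weight = 1, length = 1, mean = 1/1 ≈ 1.000
  cycle 1 → 1: weight = 6, length = 1, mean = 6/1 ≈ 6.000
  cycle 2 → 2: weight = 5, length = 1, mean = 5/1 ≈ 5.000
  cycle 0 → 1 → 0: weight = 5, length = 2, mean = 5/2 ≈ 2.500
  cycle 0 → 2 → 0: weight = 9, length = 2, mean = 9/2 ≈ 4.500
  cycle 1 → 0 → 1: weight = 5, length = 2, mean = 5/2 ≈ 2.500
Minimum mean = 1.000, attained e.g. along the cycle 0 → 0 with weight 1 and length 1. So λ(A) = 1/1 = 1.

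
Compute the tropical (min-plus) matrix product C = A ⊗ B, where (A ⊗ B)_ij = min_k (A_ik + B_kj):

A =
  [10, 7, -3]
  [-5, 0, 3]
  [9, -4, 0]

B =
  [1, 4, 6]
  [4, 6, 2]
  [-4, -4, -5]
A ⊗ B =
  [-7, -7, -8]
  [-4, -1, -2]
  [-4, -4, -5]

Apply the min-plus product entry-by-entry:
  C[0][0] = min over k of (A[0][0] + B[0][0] = 10 + 1 = 11, A[0][1] + B[1][0] = 7 + 4 = 11, A[0][2] + B[2][0] = -3 + -4 = -7) = -7 (attained at k = 2)
  C[0][1] = min over k of (A[0][0] + B[0][1] = 10 + 4 = 14, A[0][1] + B[1][1] = 7 + 6 = 13, A[0][2] + B[2][1] = -3 + -4 = -7) = -7 (attained at k = 2)
  C[0][2] = min over k of (A[0][0] + B[0][2] = 10 + 6 = 16, A[0][1] + B[1][2] = 7 + 2 = 9, A[0][2] + B[2][2] = -3 + -5 = -8) = -8 (attained at k = 2)
  C[1][0] = min over k of (A[1][0] + B[0][0] = -5 + 1 = -4, A[1][1] + B[1][0] = 0 + 4 = 4, A[1][2] + B[2][0] = 3 + -4 = -1) = -4 (attained at k = 0)
  C[1][1] = min over k of (A[1][0] + B[0][1] = -5 + 4 = -1, A[1][1] + B[1][1] = 0 + 6 = 6, A[1][2] + B[2][1] = 3 + -4 = -1) = -1 (attained at k = 0)
  C[1][2] = min over k of (A[1][0] + B[0][2] = -5 + 6 = 1, A[1][1] + B[1][2] = 0 + 2 = 2, A[1][2] + B[2][2] = 3 + -5 = -2) = -2 (attained at k = 2)
  C[2][0] = min over k of (A[2][0] + B[0][0] = 9 + 1 = 10, A[2][1] + B[1][0] = -4 + 4 = 0, A[2][2] + B[2][0] = 0 + -4 = -4) = -4 (attained at k = 2)
  C[2][1] = min over k of (A[2][0] + B[0][1] = 9 + 4 = 13, A[2][1] + B[1][1] = -4 + 6 = 2, A[2][2] + B[2][1] = 0 + -4 = -4) = -4 (attained at k = 2)
  C[2][2] = min over k of (A[2][0] + B[0][2] = 9 + 6 = 15, A[2][1] + B[1][2] = -4 + 2 = -2, A[2][2] + B[2][2] = 0 + -5 = -5) = -5 (attained at k = 2)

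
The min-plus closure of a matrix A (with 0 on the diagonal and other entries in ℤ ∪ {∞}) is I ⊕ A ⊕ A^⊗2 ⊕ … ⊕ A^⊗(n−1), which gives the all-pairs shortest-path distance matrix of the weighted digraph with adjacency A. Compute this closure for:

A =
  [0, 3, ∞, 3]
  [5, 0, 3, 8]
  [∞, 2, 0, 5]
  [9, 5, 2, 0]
Closure =
  [0, 3, 5, 3]
  [5, 0, 3, 8]
  [7, 2, 0, 5]
  [9, 4, 2, 0]

This is the Floyd-Warshall all-pairs shortest-path computation. For each intermediate vertex k = 0, 1, …, 3, update dist[i][j] ← min(dist[i][j], dist[i][k] + dist[k][j]). The final matrix gives, for each (i, j), the minimum total weight of any directed path from i to j (possibly empty when i = j).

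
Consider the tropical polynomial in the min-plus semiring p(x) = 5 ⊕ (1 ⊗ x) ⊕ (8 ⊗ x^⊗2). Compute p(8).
p(8) = 5

A tropical monomial a ⊗ x^⊗i evaluates to a + i · x. Evaluating each term at x = 8:
  Term 0 contributes 5 + 0 · 8 = 5
  Term 1 contributes 1 + 1 · 8 = 9
  Term 2 contributes 8 + 2 · 8 = 24
p(8) = ⊕ of these = min[5, 9, 24] = 5.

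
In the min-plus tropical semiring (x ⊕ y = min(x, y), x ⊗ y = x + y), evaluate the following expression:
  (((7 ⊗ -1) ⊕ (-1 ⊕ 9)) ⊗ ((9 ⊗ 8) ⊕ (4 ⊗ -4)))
(((7 ⊗ -1) ⊕ (-1 ⊕ 9)) ⊗ ((9 ⊗ 8) ⊕ (4 ⊗ -4))) = -1

Expand innermost to outermost. Recall ⊕ takes the minimum of its arguments and ⊗ takes their sum. Working out the expression (((7 ⊗ -1) ⊕ (-1 ⊕ 9)) ⊗ ((9 ⊗ 8) ⊕ (4 ⊗ -4))) gives -1.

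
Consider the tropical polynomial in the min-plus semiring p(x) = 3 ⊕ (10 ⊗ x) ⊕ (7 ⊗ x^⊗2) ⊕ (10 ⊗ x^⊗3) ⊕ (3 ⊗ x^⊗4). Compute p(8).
p(8) = 3

A tropical monomial a ⊗ x^⊗i evaluates to a + i · x. Evaluating each term at x = 8:
  Term 0 contributes 3 + 0 · 8 = 3
  Term 1 contributes 10 + 1 · 8 = 18
  Term 2 contributes 7 + 2 · 8 = 23
  Term 3 contributes 10 + 3 · 8 = 34
  Term 4 contributes 3 + 4 · 8 = 35
p(8) = ⊕ of these = min[3, 18, 23, 34, 35] = 3.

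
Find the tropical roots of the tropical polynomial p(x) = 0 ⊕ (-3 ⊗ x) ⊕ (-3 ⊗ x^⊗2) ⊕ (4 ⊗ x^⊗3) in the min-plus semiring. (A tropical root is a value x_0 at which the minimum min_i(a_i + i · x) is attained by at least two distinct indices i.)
Roots: {-7, 0, 3}

Each tropical root is a break point of the lower envelope of the lines y = a_i + i · x (there are 4 lines, with slopes 0, 1, ..., 3). Only the lines that attain the minimum somewhere contribute to roots; other lines are dominated. Here the surviving (envelope) indices are i = 3, i = 2, i = 1, i = 0.
Intersections between consecutive envelope lines give the roots: for adjacent envelope indices i < j the intersection is x = (a_i − a_j) / (j − i). Reading off the sorted break points: {-7, 0, 3}.
Verification: at each break x_0, at least two indices attain the minimum of min_i(a_i + i · x_0).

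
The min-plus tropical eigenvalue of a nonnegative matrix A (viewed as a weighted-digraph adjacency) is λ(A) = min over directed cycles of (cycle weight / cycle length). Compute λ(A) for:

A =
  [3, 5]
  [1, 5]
λ(A) = 3

Enumerate directed cycles and compute their means (weight / length). Sample:
  cycle 0 → 0: weight = 3, length = 1, mean = 3/1 ≈ 3.000
  cycle 1 → 1: weight = 5, length = 1, mean = 5/1 ≈ 5.000
  cycle 0 → 1 → 0: weight = 6, length = 2, mean = 6/2 ≈ 3.000
  cycle 1 → 0 → 1: weight = 6, length = 2, mean = 6/2 ≈ 3.000
Minimum mean = 3.000, attained e.g. along the cycle 0 → 0 with weight 3 and length 1. So λ(A) = 3/1 = 3.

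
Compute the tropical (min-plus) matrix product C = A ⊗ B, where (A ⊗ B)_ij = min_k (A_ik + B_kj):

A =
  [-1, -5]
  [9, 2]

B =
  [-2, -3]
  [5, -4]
A ⊗ B =
  [-3, -9]
  [7, -2]

Apply the min-plus product entry-by-entry:
  C[0][0] = min over k of (A[0][0] + B[0][0] = -1 + -2 = -3, A[0][1] + B[1][0] = -5 + 5 = 0) = -3 (attained at k = 0)
  C[0][1] = min over k of (A[0][0] + B[0][1] = -1 + -3 = -4, A[0][1] + B[1][1] = -5 + -4 = -9) = -9 (attained at k = 1)
  C[1][0] = min over k of (A[1][0] + B[0][0] = 9 + -2 = 7, A[1][1] + B[1][0] = 2 + 5 = 7) = 7 (attained at k = 0)
  C[1][1] = min over k of (A[1][0] + B[0][1] = 9 + -3 = 6, A[1][1] + B[1][1] = 2 + -4 = -2) = -2 (attained at k = 1)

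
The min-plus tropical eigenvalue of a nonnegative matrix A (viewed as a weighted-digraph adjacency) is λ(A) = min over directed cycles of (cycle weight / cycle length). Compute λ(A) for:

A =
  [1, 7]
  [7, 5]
λ(A) = 1

Enumerate directed cycles and compute their means (weight / length). Sample:
  cycle 0 → 0: weight = 1, length = 1, mean = 1/1 ≈ 1.000
  cycle 1 → 1: weight = 5, length = 1, mean = 5/1 ≈ 5.000
  cycle 0 → 1 → 0: weight = 14, length = 2, mean = 14/2 ≈ 7.000
  cycle 1 → 0 → 1: weight = 14, length = 2, mean = 14/2 ≈ 7.000
Minimum mean = 1.000, attained e.g. along the cycle 0 → 0 with weight 1 and length 1. So λ(A) = 1/1 = 1.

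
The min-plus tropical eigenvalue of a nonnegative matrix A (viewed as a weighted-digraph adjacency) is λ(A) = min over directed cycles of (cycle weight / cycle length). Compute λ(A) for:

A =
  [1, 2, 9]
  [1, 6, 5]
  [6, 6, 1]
λ(A) = 1

Enumerate directed cycles and compute their means (weight / length). Sample:
  cycle 0 → 0: weight = 1, length = 1, mean = 1/1 ≈ 1.000
  cycle 1 → 1: weight = 6, length = 1, mean = 6/1 ≈ 6.000
  cycle 2 → 2: weight = 1, length = 1, mean = 1/1 ≈ 1.000
  cycle 0 → 1 → 0: weight = 3, length = 2, mean = 3/2 ≈ 1.500
  cycle 0 → 2 → 0: weight = 15, length = 2, mean = 15/2 ≈ 7.500
  cycle 1 → 0 → 1: weight = 3, length = 2, mean = 3/2 ≈ 1.500
Minimum mean = 1.000, attained e.g. along the cycle 0 → 0 with weight 1 and length 1. So λ(A) = 1/1 = 1.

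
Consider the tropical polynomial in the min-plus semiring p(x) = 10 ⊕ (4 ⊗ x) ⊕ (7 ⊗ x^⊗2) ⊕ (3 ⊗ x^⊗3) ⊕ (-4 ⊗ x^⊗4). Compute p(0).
p(0) = -4

A tropical monomial a ⊗ x^⊗i evaluates to a + i · x. Evaluating each term at x = 0:
  Term 0 contributes 10 + 0 · 0 = 10
  Term 1 contributes 4 + 1 · 0 = 4
  Term 2 contributes 7 + 2 · 0 = 7
  Term 3 contributes 3 + 3 · 0 = 3
  Term 4 contributes -4 + 4 · 0 = -4
p(0) = ⊕ of these = min[10, 4, 7, 3, -4] = -4.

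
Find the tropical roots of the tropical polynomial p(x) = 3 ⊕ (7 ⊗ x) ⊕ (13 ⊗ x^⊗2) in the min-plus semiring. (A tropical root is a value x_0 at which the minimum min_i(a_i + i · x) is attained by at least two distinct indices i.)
Roots: {-6, -4}

Each tropical root is a break point of the lower envelope of the lines y = a_i + i · x (there are 3 lines, with slopes 0, 1, ..., 2). Only the lines that attain the minimum somewhere contribute to roots; other lines are dominated. Here the surviving (envelope) indices are i = 2, i = 1, i = 0.
Intersections between consecutive envelope lines give the roots: for adjacent envelope indices i < j the intersection is x = (a_i − a_j) / (j − i). Reading off the sorted break points: {-6, -4}.
Verification: at each break x_0, at least two indices attain the minimum of min_i(a_i + i · x_0).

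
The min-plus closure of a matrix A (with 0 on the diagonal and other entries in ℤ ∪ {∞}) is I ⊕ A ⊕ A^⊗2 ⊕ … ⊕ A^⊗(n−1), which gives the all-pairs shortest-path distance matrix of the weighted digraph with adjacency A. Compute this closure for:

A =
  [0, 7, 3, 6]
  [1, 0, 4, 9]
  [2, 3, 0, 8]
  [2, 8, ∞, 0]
Closure =
  [0, 6, 3, 6]
  [1, 0, 4, 7]
  [2, 3, 0, 8]
  [2, 8, 5, 0]

This is the Floyd-Warshall all-pairs shortest-path computation. For each intermediate vertex k = 0, 1, …, 3, update dist[i][j] ← min(dist[i][j], dist[i][k] + dist[k][j]). The final matrix gives, for each (i, j), the minimum total weight of any directed path from i to j (possibly empty when i = j).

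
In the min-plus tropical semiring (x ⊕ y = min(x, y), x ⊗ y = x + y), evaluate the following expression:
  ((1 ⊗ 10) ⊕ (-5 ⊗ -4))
((1 ⊗ 10) ⊕ (-5 ⊗ -4)) = -9

Expand innermost to outermost. Recall ⊕ takes the minimum of its arguments and ⊗ takes their sum. Working out the expression ((1 ⊗ 10) ⊕ (-5 ⊗ -4)) gives -9.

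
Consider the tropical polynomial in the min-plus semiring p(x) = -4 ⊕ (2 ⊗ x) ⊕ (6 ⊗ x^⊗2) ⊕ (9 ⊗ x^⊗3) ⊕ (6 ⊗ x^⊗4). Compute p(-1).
p(-1) = -4

A tropical monomial a ⊗ x^⊗i evaluates to a + i · x. Evaluating each term at x = -1:
  Term 0 contributes -4 + 0 · -1 = -4
  Term 1 contributes 2 + 1 · -1 = 1
  Term 2 contributes 6 + 2 · -1 = 4
  Term 3 contributes 9 + 3 · -1 = 6
  Term 4 contributes 6 + 4 · -1 = 2
p(-1) = ⊕ of these = min[-4, 1, 4, 6, 2] = -4.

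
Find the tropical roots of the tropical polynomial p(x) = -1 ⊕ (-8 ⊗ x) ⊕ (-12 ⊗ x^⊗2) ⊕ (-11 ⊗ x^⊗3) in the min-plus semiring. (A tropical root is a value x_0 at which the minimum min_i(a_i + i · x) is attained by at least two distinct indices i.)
Roots: {-1, 4, 7}

Each tropical root is a break point of the lower envelope of the lines y = a_i + i · x (there are 4 lines, with slopes 0, 1, ..., 3). Only the lines that attain the minimum somewhere contribute to roots; other lines are dominated. Here the surviving (envelope) indices are i = 3, i = 2, i = 1, i = 0.
Intersections between consecutive envelope lines give the roots: for adjacent envelope indices i < j the intersection is x = (a_i − a_j) / (j − i). Reading off the sorted break points: {-1, 4, 7}.
Verification: at each break x_0, at least two indices attain the minimum of min_i(a_i + i · x_0).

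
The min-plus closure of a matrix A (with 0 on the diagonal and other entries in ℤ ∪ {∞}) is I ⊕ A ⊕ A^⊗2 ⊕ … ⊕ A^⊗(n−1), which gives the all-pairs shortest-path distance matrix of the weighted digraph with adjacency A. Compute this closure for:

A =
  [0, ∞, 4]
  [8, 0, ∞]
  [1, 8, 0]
Closure =
  [0, 12, 4]
  [8, 0, 12]
  [1, 8, 0]

This is the Floyd-Warshall all-pairs shortest-path computation. For each intermediate vertex k = 0, 1, …, 2, update dist[i][j] ← min(dist[i][j], dist[i][k] + dist[k][j]). The final matrix gives, for each (i, j), the minimum total weight of any directed path from i to j (possibly empty when i = j).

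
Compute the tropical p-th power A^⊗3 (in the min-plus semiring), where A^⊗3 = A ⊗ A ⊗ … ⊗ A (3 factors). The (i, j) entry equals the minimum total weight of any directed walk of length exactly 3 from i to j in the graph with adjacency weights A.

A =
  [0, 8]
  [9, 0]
A^⊗3 =
  [0, 8]
  [9, 0]

Each entry (A^⊗3)_ij equals the minimum over all length-3 walks i = v_0 → v_1 → … → v_3 = j of Σ_t A[v_t][v_{t+1}]. For example, for (i, j) = (0, 1) we minimise over 4 possible intermediate vertex sequences; the minimum is 8, attained along the walk 0 → 0 → 0 → 1.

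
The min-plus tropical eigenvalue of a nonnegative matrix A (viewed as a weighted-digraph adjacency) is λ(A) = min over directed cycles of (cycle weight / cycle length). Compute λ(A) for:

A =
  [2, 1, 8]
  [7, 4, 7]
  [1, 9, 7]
λ(A) = 2

Enumerate directed cycles and compute their means (weight / length). Sample:
  cycle 0 → 0: weight = 2, length = 1, mean = 2/1 ≈ 2.000
  cycle 1 → 1: weight = 4, length = 1, mean = 4/1 ≈ 4.000
  cycle 2 → 2: weight = 7, length = 1, mean = 7/1 ≈ 7.000
  cycle 0 → 1 → 0: weight = 8, length = 2, mean = 8/2 ≈ 4.000
  cycle 0 → 2 → 0: weight = 9, length = 2, mean = 9/2 ≈ 4.500
  cycle 1 → 0 → 1: weight = 8, length = 2, mean = 8/2 ≈ 4.000
Minimum mean = 2.000, attained e.g. along the cycle 0 → 0 with weight 2 and length 1. So λ(A) = 2/1 = 2.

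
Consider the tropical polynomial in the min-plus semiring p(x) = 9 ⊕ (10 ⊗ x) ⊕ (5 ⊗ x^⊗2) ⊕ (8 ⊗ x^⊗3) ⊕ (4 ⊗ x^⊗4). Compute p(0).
p(0) = 4

A tropical monomial a ⊗ x^⊗i evaluates to a + i · x. Evaluating each term at x = 0:
  Term 0 contributes 9 + 0 · 0 = 9
  Term 1 contributes 10 + 1 · 0 = 10
  Term 2 contributes 5 + 2 · 0 = 5
  Term 3 contributes 8 + 3 · 0 = 8
  Term 4 contributes 4 + 4 · 0 = 4
p(0) = ⊕ of these = min[9, 10, 5, 8, 4] = 4.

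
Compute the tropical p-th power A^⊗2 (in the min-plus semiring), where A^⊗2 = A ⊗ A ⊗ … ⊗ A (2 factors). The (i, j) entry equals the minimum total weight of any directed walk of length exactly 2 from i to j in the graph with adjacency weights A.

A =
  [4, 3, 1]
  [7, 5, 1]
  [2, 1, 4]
A^⊗2 =
  [3, 2, 4]
  [3, 2, 5]
  [6, 5, 2]

Each entry (A^⊗2)_ij equals the minimum over all length-2 walks i = v_0 → v_1 → … → v_2 = j of Σ_t A[v_t][v_{t+1}]. For example, for (i, j) = (0, 2) we minimise over 3 possible intermediate vertex sequences; the minimum is 4, attained along the walk 0 → 1 → 2.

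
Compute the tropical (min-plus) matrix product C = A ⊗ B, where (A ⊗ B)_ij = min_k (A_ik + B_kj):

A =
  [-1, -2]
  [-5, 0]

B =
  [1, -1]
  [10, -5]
A ⊗ B =
  [0, -7]
  [-4, -6]

Apply the min-plus product entry-by-entry:
  C[0][0] = min over k of (A[0][0] + B[0][0] = -1 + 1 = 0, A[0][1] + B[1][0] = -2 + 10 = 8) = 0 (attained at k = 0)
  C[0][1] = min over k of (A[0][0] + B[0][1] = -1 + -1 = -2, A[0][1] + B[1][1] = -2 + -5 = -7) = -7 (attained at k = 1)
  C[1][0] = min over k of (A[1][0] + B[0][0] = -5 + 1 = -4, A[1][1] + B[1][0] = 0 + 10 = 10) = -4 (attained at k = 0)
  C[1][1] = min over k of (A[1][0] + B[0][1] = -5 + -1 = -6, A[1][1] + B[1][1] = 0 + -5 = -5) = -6 (attained at k = 0)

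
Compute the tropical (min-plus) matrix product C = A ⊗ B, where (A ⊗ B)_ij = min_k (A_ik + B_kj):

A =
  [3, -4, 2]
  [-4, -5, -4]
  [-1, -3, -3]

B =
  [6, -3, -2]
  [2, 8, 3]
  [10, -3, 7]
A ⊗ B =
  [-2, -1, -1]
  [-3, -7, -6]
  [-1, -6, -3]

Apply the min-plus product entry-by-entry:
  C[0][0] = min over k of (A[0][0] + B[0][0] = 3 + 6 = 9, A[0][1] + B[1][0] = -4 + 2 = -2, A[0][2] + B[2][0] = 2 + 10 = 12) = -2 (attained at k = 1)
  C[0][1] = min over k of (A[0][0] + B[0][1] = 3 + -3 = 0, A[0][1] + B[1][1] = -4 + 8 = 4, A[0][2] + B[2][1] = 2 + -3 = -1) = -1 (attained at k = 2)
  C[0][2] = min over k of (A[0][0] + B[0][2] = 3 + -2 = 1, A[0][1] + B[1][2] = -4 + 3 = -1, A[0][2] + B[2][2] = 2 + 7 = 9) = -1 (attained at k = 1)
  C[1][0] = min over k of (A[1][0] + B[0][0] = -4 + 6 = 2, A[1][1] + B[1][0] = -5 + 2 = -3, A[1][2] + B[2][0] = -4 + 10 = 6) = -3 (attained at k = 1)
  C[1][1] = min over k of (A[1][0] + B[0][1] = -4 + -3 = -7, A[1][1] + B[1][1] = -5 + 8 = 3, A[1][2] + B[2][1] = -4 + -3 = -7) = -7 (attained at k = 0)
  C[1][2] = min over k of (A[1][0] + B[0][2] = -4 + -2 = -6, A[1][1] + B[1][2] = -5 + 3 = -2, A[1][2] + B[2][2] = -4 + 7 = 3) = -6 (attained at k = 0)
  C[2][0] = min over k of (A[2][0] + B[0][0] = -1 + 6 = 5, A[2][1] + B[1][0] = -3 + 2 = -1, A[2][2] + B[2][0] = -3 + 10 = 7) = -1 (attained at k = 1)
  C[2][1] = min over k of (A[2][0] + B[0][1] = -1 + -3 = -4, A[2][1] + B[1][1] = -3 + 8 = 5, A[2][2] + B[2][1] = -3 + -3 = -6) = -6 (attained at k = 2)
  C[2][2] = min over k of (A[2][0] + B[0][2] = -1 + -2 = -3, A[2][1] + B[1][2] = -3 + 3 = 0, A[2][2] + B[2][2] = -3 + 7 = 4) = -3 (attained at k = 0)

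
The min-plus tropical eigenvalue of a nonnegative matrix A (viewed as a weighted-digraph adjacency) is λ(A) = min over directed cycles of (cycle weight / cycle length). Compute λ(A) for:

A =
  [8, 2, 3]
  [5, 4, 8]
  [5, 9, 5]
λ(A) = 7/2

Enumerate directed cycles and compute their means (weight / length). Sample:
  cycle 0 → 0: weight = 8, length = 1, mean = 8/1 ≈ 8.000
  cycle 1 → 1: weight = 4, length = 1, mean = 4/1 ≈ 4.000
  cycle 2 → 2: weight = 5, length = 1, mean = 5/1 ≈ 5.000
  cycle 0 → 1 → 0: weight = 7, length = 2, mean = 7/2 ≈ 3.500
  cycle 0 → 2 → 0: weight = 8, length = 2, mean = 8/2 ≈ 4.000
  cycle 1 → 0 → 1: weight = 7, length = 2, mean = 7/2 ≈ 3.500
Minimum mean = 3.500, attained e.g. along the cycle 0 → 1 → 0 with weight 7 and length 2. So λ(A) = 7/2 = 7/2.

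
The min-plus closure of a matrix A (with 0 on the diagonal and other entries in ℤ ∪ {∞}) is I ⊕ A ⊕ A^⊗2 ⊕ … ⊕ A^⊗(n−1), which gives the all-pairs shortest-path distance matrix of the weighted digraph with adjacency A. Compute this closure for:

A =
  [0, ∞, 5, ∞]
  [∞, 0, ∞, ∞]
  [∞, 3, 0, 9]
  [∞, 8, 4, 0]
Closure =
  [0, 8, 5, 14]
  [∞, 0, ∞, ∞]
  [∞, 3, 0, 9]
  [∞, 7, 4, 0]

This is the Floyd-Warshall all-pairs shortest-path computation. For each intermediate vertex k = 0, 1, …, 3, update dist[i][j] ← min(dist[i][j], dist[i][k] + dist[k][j]). The final matrix gives, for each (i, j), the minimum total weight of any directed path from i to j (possibly empty when i = j).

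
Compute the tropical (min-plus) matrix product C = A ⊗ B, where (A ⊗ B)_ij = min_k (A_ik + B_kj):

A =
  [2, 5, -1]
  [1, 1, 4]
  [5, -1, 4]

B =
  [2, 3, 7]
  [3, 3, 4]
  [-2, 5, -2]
A ⊗ B =
  [-3, 4, -3]
  [2, 4, 2]
  [2, 2, 2]

Apply the min-plus product entry-by-entry:
  C[0][0] = min over k of (A[0][0] + B[0][0] = 2 + 2 = 4, A[0][1] + B[1][0] = 5 + 3 = 8, A[0][2] + B[2][0] = -1 + -2 = -3) = -3 (attained at k = 2)
  C[0][1] = min over k of (A[0][0] + B[0][1] = 2 + 3 = 5, A[0][1] + B[1][1] = 5 + 3 = 8, A[0][2] + B[2][1] = -1 + 5 = 4) = 4 (attained at k = 2)
  C[0][2] = min over k of (A[0][0] + B[0][2] = 2 + 7 = 9, A[0][1] + B[1][2] = 5 + 4 = 9, A[0][2] + B[2][2] = -1 + -2 = -3) = -3 (attained at k = 2)
  C[1][0] = min over k of (A[1][0] + B[0][0] = 1 + 2 = 3, A[1][1] + B[1][0] = 1 + 3 = 4, A[1][2] + B[2][0] = 4 + -2 = 2) = 2 (attained at k = 2)
  C[1][1] = min over k of (A[1][0] + B[0][1] = 1 + 3 = 4, A[1][1] + B[1][1] = 1 + 3 = 4, A[1][2] + B[2][1] = 4 + 5 = 9) = 4 (attained at k = 0)
  C[1][2] = min over k of (A[1][0] + B[0][2] = 1 + 7 = 8, A[1][1] + B[1][2] = 1 + 4 = 5, A[1][2] + B[2][2] = 4 + -2 = 2) = 2 (attained at k = 2)
  C[2][0] = min over k of (A[2][0] + B[0][0] = 5 + 2 = 7, A[2][1] + B[1][0] = -1 + 3 = 2, A[2][2] + B[2][0] = 4 + -2 = 2) = 2 (attained at k = 1)
  C[2][1] = min over k of (A[2][0] + B[0][1] = 5 + 3 = 8, A[2][1] + B[1][1] = -1 + 3 = 2, A[2][2] + B[2][1] = 4 + 5 = 9) = 2 (attained at k = 1)
  C[2][2] = min over k of (A[2][0] + B[0][2] = 5 + 7 = 12, A[2][1] + B[1][2] = -1 + 4 = 3, A[2][2] + B[2][2] = 4 + -2 = 2) = 2 (attained at k = 2)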